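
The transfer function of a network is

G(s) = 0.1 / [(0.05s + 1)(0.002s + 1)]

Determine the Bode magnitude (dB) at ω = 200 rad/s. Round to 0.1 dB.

At ω = 200 rad/s:
pole (1 + j200·0.05) = 1 + j10 → |·| ≈ 10.05, ∠ ≈ 84.29°
pole (1 + j200·0.002) = 1 + j0.4 → |·| ≈ 1.077, ∠ ≈ 21.80°
|G| = 0.1 · 1 / (10.05 · 1.077) ≈ 0.0092389
Gain = 20 log₁₀(0.0092389) ≈ -40.69 dB

-40.7 dB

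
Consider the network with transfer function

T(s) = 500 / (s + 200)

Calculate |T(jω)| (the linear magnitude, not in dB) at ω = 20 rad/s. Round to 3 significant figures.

At s = jω = j20:
pole (s+200): 200 + j20 → |·| = √(200²+20²) = √40400 ≈ 201, ∠ = arctan(20/200) ≈ 5.71°
|T| = 500 / 201 ≈ 2.4876

2.49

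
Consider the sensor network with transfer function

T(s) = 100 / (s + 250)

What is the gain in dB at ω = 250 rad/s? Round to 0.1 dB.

-11.0 dB

At s = jω = j250:
pole (s+250): 250 + j250 → |·| = √(250²+250²) = √125000 ≈ 353.55, ∠ = arctan(250/250) ≈ 45.00°
|T| = 100 / 353.55 ≈ 0.28285
Gain = 20 log₁₀(0.28285) ≈ -10.97 dB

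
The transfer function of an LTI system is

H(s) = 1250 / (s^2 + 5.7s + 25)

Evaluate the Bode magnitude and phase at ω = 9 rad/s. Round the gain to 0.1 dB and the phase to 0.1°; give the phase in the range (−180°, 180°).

At s = jω = j9:
quadratic: (j9)² + 5.7·j9 + 25 = -56 + j51.3 → |·| ≈ 75.945, ∠ ≈ 137.51°
|H| = 1250 / 75.945 ≈ 16.459
Gain = 20 log₁₀(16.459) ≈ 24.33 dB
∠H = 0.00° − 137.51° = -137.51°

24.3 dB, -137.5°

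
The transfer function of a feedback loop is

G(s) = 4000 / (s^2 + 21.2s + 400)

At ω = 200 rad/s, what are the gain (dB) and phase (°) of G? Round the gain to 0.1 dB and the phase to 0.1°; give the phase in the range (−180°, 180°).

-20.0 dB, -173.9°

At s = jω = j200:
quadratic: (j200)² + 21.2·j200 + 400 = -39600 + j4240 → |·| ≈ 39826, ∠ ≈ 173.89°
|G| = 4000 / 39826 ≈ 0.10044
Gain = 20 log₁₀(0.10044) ≈ -19.96 dB
∠G = 0.00° − 173.89° = -173.89°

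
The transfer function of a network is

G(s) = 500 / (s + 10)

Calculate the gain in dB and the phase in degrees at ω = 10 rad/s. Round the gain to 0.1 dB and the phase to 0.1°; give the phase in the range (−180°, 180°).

Substitute s = j10:
Numerator: 500 = 500 + j0
Denominator: (j10) + 10 = 10 + j10
|N| = √(500² + 0²) ≈ 500, ∠N ≈ 0.00°
|D| = √(10² + 10²) ≈ 14.142, ∠D ≈ 45.00°
|G| = 500 / 14.142 ≈ 35.356
Gain = 20 log₁₀(35.356) ≈ 30.97 dB
∠G = 0.00° − 45.00° = -45.00°

31.0 dB, -45.0°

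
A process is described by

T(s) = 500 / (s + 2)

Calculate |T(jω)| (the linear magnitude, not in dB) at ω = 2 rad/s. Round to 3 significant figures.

Substitute s = j2:
Numerator: 500 = 500 + j0
Denominator: (j2) + 2 = 2 + j2
|N| = √(500² + 0²) ≈ 500, ∠N ≈ 0.00°
|D| = √(2² + 2²) ≈ 2.8284, ∠D ≈ 45.00°
|T| = 500 / 2.8284 ≈ 176.78

177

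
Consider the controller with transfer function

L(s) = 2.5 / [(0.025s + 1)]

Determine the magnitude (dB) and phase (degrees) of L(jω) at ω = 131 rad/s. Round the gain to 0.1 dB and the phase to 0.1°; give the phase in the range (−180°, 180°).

At ω = 131 rad/s:
pole (1 + j131·0.025) = 1 + j3.275 → |·| ≈ 3.4243, ∠ ≈ 73.02°
|L| = 2.5 · 1 / (3.4243) ≈ 0.73008
Gain = 20 log₁₀(0.73008) ≈ -2.73 dB
∠L = (0°) − (73.02°) = -73.02°

-2.7 dB, -73.0°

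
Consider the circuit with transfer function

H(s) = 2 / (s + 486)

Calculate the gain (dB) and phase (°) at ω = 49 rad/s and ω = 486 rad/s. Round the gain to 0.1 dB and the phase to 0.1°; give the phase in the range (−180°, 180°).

ω = 49: -47.8 dB, -5.8°; ω = 486: -50.7 dB, -45.0°

At s = jω = j49:
pole (s+486): 486 + j49 → |·| = √(486²+49²) = √238597 ≈ 488.46, ∠ = arctan(49/486) ≈ 5.76°
|H| = 2 / 488.46 ≈ 0.0040945
Gain = 20 log₁₀(0.0040945) ≈ -47.76 dB
∠H = 0.00° − 5.76° = -5.76°

At s = jω = j486:
pole (s+486): 486 + j486 → |·| = √(486²+486²) = √472392 ≈ 687.31, ∠ = arctan(486/486) ≈ 45.00°
|H| = 2 / 687.31 ≈ 0.0029099
Gain = 20 log₁₀(0.0029099) ≈ -50.72 dB
∠H = 0.00° − 45.00° = -45.00°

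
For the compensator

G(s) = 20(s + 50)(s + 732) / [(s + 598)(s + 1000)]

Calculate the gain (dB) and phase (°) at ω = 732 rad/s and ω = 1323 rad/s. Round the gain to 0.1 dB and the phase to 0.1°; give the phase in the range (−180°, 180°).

At s = jω = j732:
zero (s+50): 50 + j732 → |·| = √(50²+732²) = √538324 ≈ 733.71, ∠ = arctan(732/50) ≈ 86.09°
zero (s+732): 732 + j732 → |·| = √(732²+732²) = √1071648 ≈ 1035.2, ∠ = arctan(732/732) ≈ 45.00°
pole (s+598): 598 + j732 → |·| = √(598²+732²) = √893428 ≈ 945.21, ∠ = arctan(732/598) ≈ 50.75°
pole (s+1000): 1000 + j732 → |·| = √(1000²+732²) = √1535824 ≈ 1239.3, ∠ = arctan(732/1000) ≈ 36.20°
|G| = 20 · 7.5954e+05 / 1.1714e+06 ≈ 12.968
Gain = 20 log₁₀(12.968) ≈ 22.26 dB
∠G = 131.09° − 86.95° = 44.14°

At s = jω = j1323:
zero (s+50): 50 + j1323 → |·| = √(50²+1323²) = √1752829 ≈ 1323.9, ∠ = arctan(1323/50) ≈ 87.84°
zero (s+732): 732 + j1323 → |·| = √(732²+1323²) = √2286153 ≈ 1512, ∠ = arctan(1323/732) ≈ 61.04°
pole (s+598): 598 + j1323 → |·| = √(598²+1323²) = √2107933 ≈ 1451.9, ∠ = arctan(1323/598) ≈ 65.68°
pole (s+1000): 1000 + j1323 → |·| = √(1000²+1323²) = √2750329 ≈ 1658.4, ∠ = arctan(1323/1000) ≈ 52.92°
|G| = 20 · 2.0017e+06 / 2.4078e+06 ≈ 16.627
Gain = 20 log₁₀(16.627) ≈ 24.42 dB
∠G = 148.88° − 118.60° = 30.28°

ω = 732: 22.3 dB, 44.1°; ω = 1323: 24.4 dB, 30.3°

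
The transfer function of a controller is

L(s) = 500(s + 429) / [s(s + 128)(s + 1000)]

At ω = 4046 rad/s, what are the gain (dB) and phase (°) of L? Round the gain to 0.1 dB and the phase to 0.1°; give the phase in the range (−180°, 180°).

At s = jω = j4046:
zero (s+429): 429 + j4046 → |·| = √(429²+4046²) = √16554157 ≈ 4068.7, ∠ = arctan(4046/429) ≈ 83.95°
pole (s+128): 128 + j4046 → |·| = √(128²+4046²) = √16386500 ≈ 4048, ∠ = arctan(4046/128) ≈ 88.19°
pole (s+1000): 1000 + j4046 → |·| = √(1000²+4046²) = √17370116 ≈ 4167.7, ∠ = arctan(4046/1000) ≈ 76.12°
pole at origin: |s| = 4046, ∠ = 90.00° (in denominator)
|L| = 500 · 4068.7 / 6.8259e+10 ≈ 2.9803e-05
Gain = 20 log₁₀(2.9803e-05) ≈ -90.51 dB
∠L = 83.95° − 254.31° = -170.36°

-90.5 dB, -170.4°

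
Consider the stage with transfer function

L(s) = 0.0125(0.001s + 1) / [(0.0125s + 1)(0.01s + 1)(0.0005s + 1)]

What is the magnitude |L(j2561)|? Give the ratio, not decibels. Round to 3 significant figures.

At ω = 2561 rad/s:
zero (1 + j2561·0.001) = 1 + j2.561 → |·| ≈ 2.7493, ∠ ≈ 68.67°
pole (1 + j2561·0.0125) = 1 + j32.0125 → |·| ≈ 32.028, ∠ ≈ 88.21°
pole (1 + j2561·0.01) = 1 + j25.61 → |·| ≈ 25.63, ∠ ≈ 87.76°
pole (1 + j2561·0.0005) = 1 + j1.2805 → |·| ≈ 1.6247, ∠ ≈ 52.01°
|L| = 0.0125 · 2.7493 / (32.028 · 25.63 · 1.6247) ≈ 2.5768e-05

2.58e-05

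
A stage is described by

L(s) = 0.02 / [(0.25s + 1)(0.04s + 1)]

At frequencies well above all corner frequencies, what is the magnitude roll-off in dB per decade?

Each pole contributes −20 dB/decade at high frequency; each zero contributes +20 dB/decade.
Net: 0 zero(s) − 2 pole(s) → -40 dB/decade.

-40 dB/decade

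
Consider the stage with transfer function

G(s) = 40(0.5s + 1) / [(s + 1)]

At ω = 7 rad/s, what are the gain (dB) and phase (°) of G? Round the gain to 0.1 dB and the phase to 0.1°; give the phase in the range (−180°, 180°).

26.3 dB, -7.8°

At ω = 7 rad/s:
zero (1 + j7·0.5) = 1 + j3.5 → |·| ≈ 3.6401, ∠ ≈ 74.05°
pole (1 + j7·1) = 1 + j7 → |·| ≈ 7.0711, ∠ ≈ 81.87°
|G| = 40 · 3.6401 / (7.0711) ≈ 20.591
Gain = 20 log₁₀(20.591) ≈ 26.27 dB
∠G = (74.05°) − (81.87°) = -7.82°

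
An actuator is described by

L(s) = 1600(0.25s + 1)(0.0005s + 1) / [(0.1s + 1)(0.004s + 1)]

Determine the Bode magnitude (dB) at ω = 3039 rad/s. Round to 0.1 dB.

55.5 dB

At ω = 3039 rad/s:
zero (1 + j3039·0.25) = 1 + j759.75 → |·| ≈ 759.75, ∠ ≈ 89.92°
zero (1 + j3039·0.0005) = 1 + j1.5195 → |·| ≈ 1.819, ∠ ≈ 56.65°
pole (1 + j3039·0.1) = 1 + j303.9 → |·| ≈ 303.9, ∠ ≈ 89.81°
pole (1 + j3039·0.004) = 1 + j12.156 → |·| ≈ 12.197, ∠ ≈ 85.30°
|L| = 1600 · 759.75 · 1.819 / (303.9 · 12.197) ≈ 596.54
Gain = 20 log₁₀(596.54) ≈ 55.51 dB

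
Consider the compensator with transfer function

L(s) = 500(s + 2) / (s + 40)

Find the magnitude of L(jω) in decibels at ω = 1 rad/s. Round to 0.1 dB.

28.9 dB

At s = jω = j1:
zero (s+2): 2 + j1 → |·| = √(2²+1²) = √5 ≈ 2.2361, ∠ = arctan(1/2) ≈ 26.57°
pole (s+40): 40 + j1 → |·| = √(40²+1²) = √1601 ≈ 40.012, ∠ = arctan(1/40) ≈ 1.43°
|L| = 500 · 2.2361 / 40.012 ≈ 27.943
Gain = 20 log₁₀(27.943) ≈ 28.93 dB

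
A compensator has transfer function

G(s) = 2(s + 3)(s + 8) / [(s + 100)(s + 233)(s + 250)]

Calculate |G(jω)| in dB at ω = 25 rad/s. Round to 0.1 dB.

At s = jω = j25:
zero (s+3): 3 + j25 → |·| = √(3²+25²) = √634 ≈ 25.179, ∠ = arctan(25/3) ≈ 83.16°
zero (s+8): 8 + j25 → |·| = √(8²+25²) = √689 ≈ 26.249, ∠ = arctan(25/8) ≈ 72.26°
pole (s+100): 100 + j25 → |·| = √(100²+25²) = √10625 ≈ 103.08, ∠ = arctan(25/100) ≈ 14.04°
pole (s+233): 233 + j25 → |·| = √(233²+25²) = √54914 ≈ 234.34, ∠ = arctan(25/233) ≈ 6.12°
pole (s+250): 250 + j25 → |·| = √(250²+25²) = √63125 ≈ 251.25, ∠ = arctan(25/250) ≈ 5.71°
|G| = 2 · 660.92 / 6.0691e+06 ≈ 0.0002178
Gain = 20 log₁₀(0.0002178) ≈ -73.24 dB

-73.2 dB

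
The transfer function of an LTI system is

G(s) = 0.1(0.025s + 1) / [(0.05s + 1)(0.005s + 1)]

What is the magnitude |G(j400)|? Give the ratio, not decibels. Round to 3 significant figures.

At ω = 400 rad/s:
zero (1 + j400·0.025) = 1 + j10 → |·| ≈ 10.05, ∠ ≈ 84.29°
pole (1 + j400·0.05) = 1 + j20 → |·| ≈ 20.025, ∠ ≈ 87.14°
pole (1 + j400·0.005) = 1 + j2 → |·| ≈ 2.2361, ∠ ≈ 63.43°
|G| = 0.1 · 10.05 / (20.025 · 2.2361) ≈ 0.022444

0.0224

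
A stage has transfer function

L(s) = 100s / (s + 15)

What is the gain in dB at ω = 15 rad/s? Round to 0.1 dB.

At s = jω = j15:
zero at origin: s = j15 → |·| = 15, ∠ = 90.00°
pole (s+15): 15 + j15 → |·| = √(15²+15²) = √450 ≈ 21.213, ∠ = arctan(15/15) ≈ 45.00°
|L| = 100 · 15 / 21.213 ≈ 70.711
Gain = 20 log₁₀(70.711) ≈ 36.99 dB

37.0 dB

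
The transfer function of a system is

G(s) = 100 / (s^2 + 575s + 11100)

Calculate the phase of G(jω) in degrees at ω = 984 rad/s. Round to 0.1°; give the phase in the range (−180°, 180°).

-149.4°

Substitute s = j984:
Numerator: 100 = 100 + j0
Denominator: (j984)^2 + 575(j984) + 11100 = -957156 + j565800
|N| = √(100² + 0²) ≈ 100, ∠N ≈ 0.00°
|D| = √(957156² + 565800²) ≈ 1.1119e+06, ∠D ≈ 149.41°
∠G = 0.00° − 149.41° = -149.41°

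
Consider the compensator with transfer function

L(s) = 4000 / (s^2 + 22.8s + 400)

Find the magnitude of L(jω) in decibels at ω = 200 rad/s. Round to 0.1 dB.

-20.0 dB

At s = jω = j200:
quadratic: (j200)² + 22.8·j200 + 400 = -39600 + j4560 → |·| ≈ 39862, ∠ ≈ 173.43°
|L| = 4000 / 39862 ≈ 0.10035
Gain = 20 log₁₀(0.10035) ≈ -19.97 dB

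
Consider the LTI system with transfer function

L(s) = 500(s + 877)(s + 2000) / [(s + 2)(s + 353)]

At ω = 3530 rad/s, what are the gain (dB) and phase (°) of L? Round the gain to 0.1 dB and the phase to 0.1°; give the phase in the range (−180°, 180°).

55.4 dB, -37.7°

At s = jω = j3530:
zero (s+877): 877 + j3530 → |·| = √(877²+3530²) = √13230029 ≈ 3637.3, ∠ = arctan(3530/877) ≈ 76.05°
zero (s+2000): 2000 + j3530 → |·| = √(2000²+3530²) = √16460900 ≈ 4057.2, ∠ = arctan(3530/2000) ≈ 60.47°
pole (s+2): 2 + j3530 → |·| = √(2²+3530²) = √12460904 ≈ 3530, ∠ = arctan(3530/2) ≈ 89.97°
pole (s+353): 353 + j3530 → |·| = √(353²+3530²) = √12585509 ≈ 3547.6, ∠ = arctan(3530/353) ≈ 84.29°
|L| = 500 · 1.4757e+07 / 1.2523e+07 ≈ 589.2
Gain = 20 log₁₀(589.2) ≈ 55.41 dB
∠L = 136.52° − 174.26° = -37.74°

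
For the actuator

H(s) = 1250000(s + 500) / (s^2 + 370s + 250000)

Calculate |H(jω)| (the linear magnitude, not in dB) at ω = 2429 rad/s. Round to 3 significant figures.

At s = jω = j2429:
zero (s+500): 500 + j2429 → |·| = √(500²+2429²) = √6150041 ≈ 2479.9, ∠ = arctan(2429/500) ≈ 78.37°
quadratic: (j2429)² + 370·j2429 + 250000 = -5650041 + j898730 → |·| ≈ 5.7211e+06, ∠ ≈ 170.96°
|H| = 1250000 · 2479.9 / 5.7211e+06 ≈ 541.83

542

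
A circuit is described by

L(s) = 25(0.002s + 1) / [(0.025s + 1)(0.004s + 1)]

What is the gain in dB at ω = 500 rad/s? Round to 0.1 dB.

At ω = 500 rad/s:
zero (1 + j500·0.002) = 1 + j1 → |·| ≈ 1.4142, ∠ ≈ 45.00°
pole (1 + j500·0.025) = 1 + j12.5 → |·| ≈ 12.54, ∠ ≈ 85.43°
pole (1 + j500·0.004) = 1 + j2 → |·| ≈ 2.2361, ∠ ≈ 63.43°
|L| = 25 · 1.4142 / (12.54 · 2.2361) ≈ 1.2608
Gain = 20 log₁₀(1.2608) ≈ 2.01 dB

2.0 dB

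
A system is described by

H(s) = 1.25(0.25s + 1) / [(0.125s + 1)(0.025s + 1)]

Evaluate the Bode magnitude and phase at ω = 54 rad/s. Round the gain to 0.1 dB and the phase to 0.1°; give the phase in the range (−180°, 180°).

At ω = 54 rad/s:
zero (1 + j54·0.25) = 1 + j13.5 → |·| ≈ 13.537, ∠ ≈ 85.76°
pole (1 + j54·0.125) = 1 + j6.75 → |·| ≈ 6.8237, ∠ ≈ 81.57°
pole (1 + j54·0.025) = 1 + j1.35 → |·| ≈ 1.68, ∠ ≈ 53.47°
|H| = 1.25 · 13.537 / (6.8237 · 1.68) ≈ 1.4761
Gain = 20 log₁₀(1.4761) ≈ 3.38 dB
∠H = (85.76°) − (81.57° + 53.47°) = -49.28°

3.4 dB, -49.3°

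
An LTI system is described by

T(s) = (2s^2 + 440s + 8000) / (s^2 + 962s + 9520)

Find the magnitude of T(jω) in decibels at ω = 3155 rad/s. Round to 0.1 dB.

5.7 dB

Substitute s = j3155:
Numerator: 2(j3155)^2 + 440(j3155) + 8000 = -19900050 + j1388200
Denominator: (j3155)^2 + 962(j3155) + 9520 = -9944505 + j3035110
|N| = √(19900050² + 1388200²) ≈ 1.9948e+07, ∠N ≈ 176.01°
|D| = √(9944505² + 3035110²) ≈ 1.0397e+07, ∠D ≈ 163.03°
|T| = 1.9948e+07 / 1.0397e+07 ≈ 1.9186
Gain = 20 log₁₀(1.9186) ≈ 5.66 dB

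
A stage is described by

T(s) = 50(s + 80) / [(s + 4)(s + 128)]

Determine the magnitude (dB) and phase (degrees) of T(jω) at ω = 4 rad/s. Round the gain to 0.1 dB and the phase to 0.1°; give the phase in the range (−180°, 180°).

14.9 dB, -43.9°

At s = jω = j4:
zero (s+80): 80 + j4 → |·| = √(80²+4²) = √6416 ≈ 80.1, ∠ = arctan(4/80) ≈ 2.86°
pole (s+4): 4 + j4 → |·| = √(4²+4²) = √32 ≈ 5.6569, ∠ = arctan(4/4) ≈ 45.00°
pole (s+128): 128 + j4 → |·| = √(128²+4²) = √16400 ≈ 128.06, ∠ = arctan(4/128) ≈ 1.79°
|T| = 50 · 80.1 / 724.42 ≈ 5.5286
Gain = 20 log₁₀(5.5286) ≈ 14.85 dB
∠T = 2.86° − 46.79° = -43.93°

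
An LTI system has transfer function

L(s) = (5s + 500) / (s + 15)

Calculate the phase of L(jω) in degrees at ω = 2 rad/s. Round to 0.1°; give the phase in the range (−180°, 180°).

Substitute s = j2:
Numerator: 5(j2) + 500 = 500 + j10
Denominator: (j2) + 15 = 15 + j2
|N| = √(500² + 10²) ≈ 500.1, ∠N ≈ 1.15°
|D| = √(15² + 2²) ≈ 15.133, ∠D ≈ 7.59°
∠L = 1.15° − 7.59° = -6.44°

-6.4°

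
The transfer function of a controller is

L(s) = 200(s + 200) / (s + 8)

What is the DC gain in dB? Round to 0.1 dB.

L(0) = 200·200 / (8) = 5000
20 log₁₀(5000) ≈ 73.98 dB

74.0 dB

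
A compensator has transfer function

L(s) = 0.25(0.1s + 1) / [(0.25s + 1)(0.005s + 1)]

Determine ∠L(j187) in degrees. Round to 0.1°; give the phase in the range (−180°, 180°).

-44.9°

At ω = 187 rad/s:
zero (1 + j187·0.1) = 1 + j18.7 → |·| ≈ 18.727, ∠ ≈ 86.94°
pole (1 + j187·0.25) = 1 + j46.75 → |·| ≈ 46.761, ∠ ≈ 88.77°
pole (1 + j187·0.005) = 1 + j0.935 → |·| ≈ 1.369, ∠ ≈ 43.08°
∠L = (86.94°) − (88.77° + 43.08°) = -44.91°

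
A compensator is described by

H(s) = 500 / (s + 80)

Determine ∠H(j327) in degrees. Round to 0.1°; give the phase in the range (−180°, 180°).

-76.3°

Substitute s = j327:
Numerator: 500 = 500 + j0
Denominator: (j327) + 80 = 80 + j327
|N| = √(500² + 0²) ≈ 500, ∠N ≈ 0.00°
|D| = √(80² + 327²) ≈ 336.64, ∠D ≈ 76.25°
∠H = 0.00° − 76.25° = -76.25°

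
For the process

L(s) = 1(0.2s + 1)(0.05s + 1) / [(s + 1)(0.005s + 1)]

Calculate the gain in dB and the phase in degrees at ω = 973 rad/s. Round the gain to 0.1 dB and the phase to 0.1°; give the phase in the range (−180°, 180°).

At ω = 973 rad/s:
zero (1 + j973·0.2) = 1 + j194.6 → |·| ≈ 194.6, ∠ ≈ 89.71°
zero (1 + j973·0.05) = 1 + j48.65 → |·| ≈ 48.66, ∠ ≈ 88.82°
pole (1 + j973·1) = 1 + j973 → |·| ≈ 973, ∠ ≈ 89.94°
pole (1 + j973·0.005) = 1 + j4.865 → |·| ≈ 4.9667, ∠ ≈ 78.38°
|L| = 1 · 194.6 · 48.66 / (973 · 4.9667) ≈ 1.9594
Gain = 20 log₁₀(1.9594) ≈ 5.84 dB
∠L = (89.71° + 88.82°) − (89.94° + 78.38°) = 10.21°

5.8 dB, 10.2°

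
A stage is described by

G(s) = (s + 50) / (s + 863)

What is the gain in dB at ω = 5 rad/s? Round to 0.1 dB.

At s = jω = j5:
zero (s+50): 50 + j5 → |·| = √(50²+5²) = √2525 ≈ 50.249, ∠ = arctan(5/50) ≈ 5.71°
pole (s+863): 863 + j5 → |·| = √(863²+5²) = √744794 ≈ 863.01, ∠ = arctan(5/863) ≈ 0.33°
|G| = 1 · 50.249 / 863.01 ≈ 0.058225
Gain = 20 log₁₀(0.058225) ≈ -24.70 dB

-24.7 dB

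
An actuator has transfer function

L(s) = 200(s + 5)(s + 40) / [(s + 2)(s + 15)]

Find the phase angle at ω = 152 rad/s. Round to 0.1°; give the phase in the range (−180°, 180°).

-10.2°

At s = jω = j152:
zero (s+5): 5 + j152 → |·| = √(5²+152²) = √23129 ≈ 152.08, ∠ = arctan(152/5) ≈ 88.12°
zero (s+40): 40 + j152 → |·| = √(40²+152²) = √24704 ≈ 157.18, ∠ = arctan(152/40) ≈ 75.26°
pole (s+2): 2 + j152 → |·| = √(2²+152²) = √23108 ≈ 152.01, ∠ = arctan(152/2) ≈ 89.25°
pole (s+15): 15 + j152 → |·| = √(15²+152²) = √23329 ≈ 152.74, ∠ = arctan(152/15) ≈ 84.36°
∠L = 163.38° − 173.61° = -10.23°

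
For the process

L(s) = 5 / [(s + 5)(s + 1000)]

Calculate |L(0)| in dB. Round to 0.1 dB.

-60.0 dB

L(0) = 5 / (5·1000) = 0.001
20 log₁₀(0.001) ≈ -60.00 dB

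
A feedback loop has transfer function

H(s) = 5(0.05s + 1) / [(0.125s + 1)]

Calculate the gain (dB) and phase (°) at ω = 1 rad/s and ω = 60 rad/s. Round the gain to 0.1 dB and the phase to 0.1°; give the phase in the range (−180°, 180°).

ω = 1: 13.9 dB, -4.3°; ω = 60: 6.4 dB, -10.8°

At ω = 1 rad/s:
zero (1 + j1·0.05) = 1 + j0.05 → |·| ≈ 1.0012, ∠ ≈ 2.86°
pole (1 + j1·0.125) = 1 + j0.125 → |·| ≈ 1.0078, ∠ ≈ 7.13°
|H| = 5 · 1.0012 / (1.0078) ≈ 4.9673
Gain = 20 log₁₀(4.9673) ≈ 13.92 dB
∠H = (2.86°) − (7.13°) = -4.27°

At ω = 60 rad/s:
zero (1 + j60·0.05) = 1 + j3 → |·| ≈ 3.1623, ∠ ≈ 71.57°
pole (1 + j60·0.125) = 1 + j7.5 → |·| ≈ 7.5664, ∠ ≈ 82.41°
|H| = 5 · 3.1623 / (7.5664) ≈ 2.0897
Gain = 20 log₁₀(2.0897) ≈ 6.40 dB
∠H = (71.57°) − (82.41°) = -10.84°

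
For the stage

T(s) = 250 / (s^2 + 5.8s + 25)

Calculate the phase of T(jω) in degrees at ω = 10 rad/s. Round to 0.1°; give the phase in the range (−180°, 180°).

-142.3°

At s = jω = j10:
quadratic: (j10)² + 5.8·j10 + 25 = -75 + j58 → |·| ≈ 94.81, ∠ ≈ 142.28°
∠T = 0.00° − 142.28° = -142.28°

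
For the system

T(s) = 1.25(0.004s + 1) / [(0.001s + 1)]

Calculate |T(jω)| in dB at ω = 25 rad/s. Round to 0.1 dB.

2.0 dB

At ω = 25 rad/s:
zero (1 + j25·0.004) = 1 + j0.1 → |·| ≈ 1.005, ∠ ≈ 5.71°
pole (1 + j25·0.001) = 1 + j0.025 → |·| ≈ 1.0003, ∠ ≈ 1.43°
|T| = 1.25 · 1.005 / (1.0003) ≈ 1.2559
Gain = 20 log₁₀(1.2559) ≈ 1.98 dB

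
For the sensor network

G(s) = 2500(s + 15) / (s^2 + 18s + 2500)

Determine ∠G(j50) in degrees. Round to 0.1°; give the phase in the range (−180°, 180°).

-16.7°

At s = jω = j50:
zero (s+15): 15 + j50 → |·| = √(15²+50²) = √2725 ≈ 52.202, ∠ = arctan(50/15) ≈ 73.30°
quadratic: (j50)² + 18·j50 + 2500 = 0 + j900 → |·| ≈ 900, ∠ ≈ 90.00°
∠G = 73.30° − 90.00° = -16.70°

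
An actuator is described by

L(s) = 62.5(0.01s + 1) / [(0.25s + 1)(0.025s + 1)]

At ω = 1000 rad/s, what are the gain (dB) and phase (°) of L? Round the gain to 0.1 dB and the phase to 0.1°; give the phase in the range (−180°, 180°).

At ω = 1000 rad/s:
zero (1 + j1000·0.01) = 1 + j10 → |·| ≈ 10.05, ∠ ≈ 84.29°
pole (1 + j1000·0.25) = 1 + j250 → |·| ≈ 250, ∠ ≈ 89.77°
pole (1 + j1000·0.025) = 1 + j25 → |·| ≈ 25.02, ∠ ≈ 87.71°
|L| = 62.5 · 10.05 / (250 · 25.02) ≈ 0.10042
Gain = 20 log₁₀(0.10042) ≈ -19.96 dB
∠L = (84.29°) − (89.77° + 87.71°) = -93.19°

-20.0 dB, -93.2°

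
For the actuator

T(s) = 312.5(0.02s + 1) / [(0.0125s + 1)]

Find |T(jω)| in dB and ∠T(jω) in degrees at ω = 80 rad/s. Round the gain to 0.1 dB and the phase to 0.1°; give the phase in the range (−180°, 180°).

At ω = 80 rad/s:
zero (1 + j80·0.02) = 1 + j1.6 → |·| ≈ 1.8868, ∠ ≈ 57.99°
pole (1 + j80·0.0125) = 1 + j1 → |·| ≈ 1.4142, ∠ ≈ 45.00°
|T| = 312.5 · 1.8868 / (1.4142) ≈ 416.93
Gain = 20 log₁₀(416.93) ≈ 52.40 dB
∠T = (57.99°) − (45.00°) = 12.99°

52.4 dB, 13.0°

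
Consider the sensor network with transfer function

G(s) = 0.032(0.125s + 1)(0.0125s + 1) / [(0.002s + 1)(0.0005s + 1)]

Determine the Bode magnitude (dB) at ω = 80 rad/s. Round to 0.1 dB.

-7.0 dB

At ω = 80 rad/s:
zero (1 + j80·0.125) = 1 + j10 → |·| ≈ 10.05, ∠ ≈ 84.29°
zero (1 + j80·0.0125) = 1 + j1 → |·| ≈ 1.4142, ∠ ≈ 45.00°
pole (1 + j80·0.002) = 1 + j0.16 → |·| ≈ 1.0127, ∠ ≈ 9.09°
pole (1 + j80·0.0005) = 1 + j0.04 → |·| ≈ 1.0008, ∠ ≈ 2.29°
|G| = 0.032 · 10.05 · 1.4142 / (1.0127 · 1.0008) ≈ 0.44874
Gain = 20 log₁₀(0.44874) ≈ -6.96 dB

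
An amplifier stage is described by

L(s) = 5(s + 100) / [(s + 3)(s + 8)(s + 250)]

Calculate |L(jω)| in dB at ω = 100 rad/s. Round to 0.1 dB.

-71.6 dB

At s = jω = j100:
zero (s+100): 100 + j100 → |·| = √(100²+100²) = √20000 ≈ 141.42, ∠ = arctan(100/100) ≈ 45.00°
pole (s+3): 3 + j100 → |·| = √(3²+100²) = √10009 ≈ 100.04, ∠ = arctan(100/3) ≈ 88.28°
pole (s+8): 8 + j100 → |·| = √(8²+100²) = √10064 ≈ 100.32, ∠ = arctan(100/8) ≈ 85.43°
pole (s+250): 250 + j100 → |·| = √(250²+100²) = √72500 ≈ 269.26, ∠ = arctan(100/250) ≈ 21.80°
|L| = 5 · 141.42 / 2.7023e+06 ≈ 0.00026167
Gain = 20 log₁₀(0.00026167) ≈ -71.64 dB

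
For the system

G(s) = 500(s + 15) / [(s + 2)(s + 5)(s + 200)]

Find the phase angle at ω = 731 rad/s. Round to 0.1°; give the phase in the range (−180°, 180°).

At s = jω = j731:
zero (s+15): 15 + j731 → |·| = √(15²+731²) = √534586 ≈ 731.15, ∠ = arctan(731/15) ≈ 88.82°
pole (s+2): 2 + j731 → |·| = √(2²+731²) = √534365 ≈ 731, ∠ = arctan(731/2) ≈ 89.84°
pole (s+5): 5 + j731 → |·| = √(5²+731²) = √534386 ≈ 731.02, ∠ = arctan(731/5) ≈ 89.61°
pole (s+200): 200 + j731 → |·| = √(200²+731²) = √574361 ≈ 757.87, ∠ = arctan(731/200) ≈ 74.70°
∠G = 88.82° − 254.15° = -165.33°

-165.3°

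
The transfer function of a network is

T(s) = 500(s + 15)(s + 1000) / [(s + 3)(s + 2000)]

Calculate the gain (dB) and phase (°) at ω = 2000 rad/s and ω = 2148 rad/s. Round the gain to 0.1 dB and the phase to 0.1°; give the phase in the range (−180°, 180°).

ω = 2000: 51.9 dB, 18.1°; ω = 2148: 52.1 dB, 17.7°

At s = jω = j2000:
zero (s+15): 15 + j2000 → |·| = √(15²+2000²) = √4000225 ≈ 2000.1, ∠ = arctan(2000/15) ≈ 89.57°
zero (s+1000): 1000 + j2000 → |·| = √(1000²+2000²) = √5000000 ≈ 2236.1, ∠ = arctan(2000/1000) ≈ 63.43°
pole (s+3): 3 + j2000 → |·| = √(3²+2000²) = √4000009 ≈ 2000, ∠ = arctan(2000/3) ≈ 89.91°
pole (s+2000): 2000 + j2000 → |·| = √(2000²+2000²) = √8000000 ≈ 2828.4, ∠ = arctan(2000/2000) ≈ 45.00°
|T| = 500 · 4.4724e+06 / 5.6568e+06 ≈ 395.31
Gain = 20 log₁₀(395.31) ≈ 51.94 dB
∠T = 153.00° − 134.91° = 18.09°

At s = jω = j2148:
zero (s+15): 15 + j2148 → |·| = √(15²+2148²) = √4614129 ≈ 2148.1, ∠ = arctan(2148/15) ≈ 89.60°
zero (s+1000): 1000 + j2148 → |·| = √(1000²+2148²) = √5613904 ≈ 2369.4, ∠ = arctan(2148/1000) ≈ 65.04°
pole (s+3): 3 + j2148 → |·| = √(3²+2148²) = √4613913 ≈ 2148, ∠ = arctan(2148/3) ≈ 89.92°
pole (s+2000): 2000 + j2148 → |·| = √(2000²+2148²) = √8613904 ≈ 2934.9, ∠ = arctan(2148/2000) ≈ 47.04°
|T| = 500 · 5.0897e+06 / 6.3042e+06 ≈ 403.68
Gain = 20 log₁₀(403.68) ≈ 52.12 dB
∠T = 154.64° − 136.96° = 17.68°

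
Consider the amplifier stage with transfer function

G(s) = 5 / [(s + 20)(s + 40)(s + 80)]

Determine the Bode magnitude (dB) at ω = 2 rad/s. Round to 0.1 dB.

-82.2 dB

At s = jω = j2:
pole (s+20): 20 + j2 → |·| = √(20²+2²) = √404 ≈ 20.1, ∠ = arctan(2/20) ≈ 5.71°
pole (s+40): 40 + j2 → |·| = √(40²+2²) = √1604 ≈ 40.05, ∠ = arctan(2/40) ≈ 2.86°
pole (s+80): 80 + j2 → |·| = √(80²+2²) = √6404 ≈ 80.025, ∠ = arctan(2/80) ≈ 1.43°
|G| = 5 / 64421 ≈ 7.7614e-05
Gain = 20 log₁₀(7.7614e-05) ≈ -82.20 dB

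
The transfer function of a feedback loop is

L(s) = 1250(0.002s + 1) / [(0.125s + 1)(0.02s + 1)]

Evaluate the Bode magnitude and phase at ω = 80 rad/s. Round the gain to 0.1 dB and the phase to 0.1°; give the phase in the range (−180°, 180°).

36.5 dB, -133.2°

At ω = 80 rad/s:
zero (1 + j80·0.002) = 1 + j0.16 → |·| ≈ 1.0127, ∠ ≈ 9.09°
pole (1 + j80·0.125) = 1 + j10 → |·| ≈ 10.05, ∠ ≈ 84.29°
pole (1 + j80·0.02) = 1 + j1.6 → |·| ≈ 1.8868, ∠ ≈ 57.99°
|L| = 1250 · 1.0127 / (10.05 · 1.8868) ≈ 66.757
Gain = 20 log₁₀(66.757) ≈ 36.49 dB
∠L = (9.09°) − (84.29° + 57.99°) = -133.19°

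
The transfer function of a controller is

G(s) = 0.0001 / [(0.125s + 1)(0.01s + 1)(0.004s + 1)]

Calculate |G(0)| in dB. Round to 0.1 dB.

-80.0 dB

G(0) = 0.0001 · 1 / 1 = 0.0001
20 log₁₀(0.0001) ≈ -80.00 dB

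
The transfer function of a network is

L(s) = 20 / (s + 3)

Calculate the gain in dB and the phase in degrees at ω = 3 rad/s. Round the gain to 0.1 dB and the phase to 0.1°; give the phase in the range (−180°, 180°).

Substitute s = j3:
Numerator: 20 = 20 + j0
Denominator: (j3) + 3 = 3 + j3
|N| = √(20² + 0²) ≈ 20, ∠N ≈ 0.00°
|D| = √(3² + 3²) ≈ 4.2426, ∠D ≈ 45.00°
|L| = 20 / 4.2426 ≈ 4.7141
Gain = 20 log₁₀(4.7141) ≈ 13.47 dB
∠L = 0.00° − 45.00° = -45.00°

13.5 dB, -45.0°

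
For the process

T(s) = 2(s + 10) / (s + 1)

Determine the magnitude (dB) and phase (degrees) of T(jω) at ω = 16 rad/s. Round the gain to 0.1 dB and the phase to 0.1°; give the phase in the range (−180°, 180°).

At s = jω = j16:
zero (s+10): 10 + j16 → |·| = √(10²+16²) = √356 ≈ 18.868, ∠ = arctan(16/10) ≈ 57.99°
pole (s+1): 1 + j16 → |·| = √(1²+16²) = √257 ≈ 16.031, ∠ = arctan(16/1) ≈ 86.42°
|T| = 2 · 18.868 / 16.031 ≈ 2.3539
Gain = 20 log₁₀(2.3539) ≈ 7.44 dB
∠T = 57.99° − 86.42° = -28.43°

7.4 dB, -28.4°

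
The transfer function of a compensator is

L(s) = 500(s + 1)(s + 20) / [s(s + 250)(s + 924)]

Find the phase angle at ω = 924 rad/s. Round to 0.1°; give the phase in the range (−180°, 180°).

At s = jω = j924:
zero (s+1): 1 + j924 → |·| = √(1²+924²) = √853777 ≈ 924, ∠ = arctan(924/1) ≈ 89.94°
zero (s+20): 20 + j924 → |·| = √(20²+924²) = √854176 ≈ 924.22, ∠ = arctan(924/20) ≈ 88.76°
pole (s+250): 250 + j924 → |·| = √(250²+924²) = √916276 ≈ 957.22, ∠ = arctan(924/250) ≈ 74.86°
pole (s+924): 924 + j924 → |·| = √(924²+924²) = √1707552 ≈ 1306.7, ∠ = arctan(924/924) ≈ 45.00°
pole at origin: |s| = 924, ∠ = 90.00° (in denominator)
∠L = 178.70° − 209.86° = -31.16°

-31.2°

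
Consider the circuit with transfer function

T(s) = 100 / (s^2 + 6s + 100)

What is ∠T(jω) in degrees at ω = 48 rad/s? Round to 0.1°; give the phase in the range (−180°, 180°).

-172.6°

At s = jω = j48:
quadratic: (j48)² + 6·j48 + 100 = -2204 + j288 → |·| ≈ 2222.7, ∠ ≈ 172.56°
∠T = 0.00° − 172.56° = -172.56°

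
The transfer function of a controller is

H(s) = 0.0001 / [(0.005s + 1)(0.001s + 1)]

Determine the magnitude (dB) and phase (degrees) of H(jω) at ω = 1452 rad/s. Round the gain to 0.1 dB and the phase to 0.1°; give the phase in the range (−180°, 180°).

-102.2 dB, -137.6°

At ω = 1452 rad/s:
pole (1 + j1452·0.005) = 1 + j7.26 → |·| ≈ 7.3285, ∠ ≈ 82.16°
pole (1 + j1452·0.001) = 1 + j1.452 → |·| ≈ 1.763, ∠ ≈ 55.44°
|H| = 0.0001 · 1 / (7.3285 · 1.763) ≈ 7.7399e-06
Gain = 20 log₁₀(7.7399e-06) ≈ -102.23 dB
∠H = (0°) − (82.16° + 55.44°) = -137.60°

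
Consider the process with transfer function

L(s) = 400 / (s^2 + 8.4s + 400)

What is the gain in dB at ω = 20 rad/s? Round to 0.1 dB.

7.5 dB

At s = jω = j20:
quadratic: (j20)² + 8.4·j20 + 400 = 0 + j168 → |·| ≈ 168, ∠ ≈ 90.00°
|L| = 400 / 168 ≈ 2.381
Gain = 20 log₁₀(2.381) ≈ 7.54 dB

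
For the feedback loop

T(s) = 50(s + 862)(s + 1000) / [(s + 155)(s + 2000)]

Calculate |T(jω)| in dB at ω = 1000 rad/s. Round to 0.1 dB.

At s = jω = j1000:
zero (s+862): 862 + j1000 → |·| = √(862²+1000²) = √1743044 ≈ 1320.2, ∠ = arctan(1000/862) ≈ 49.24°
zero (s+1000): 1000 + j1000 → |·| = √(1000²+1000²) = √2000000 ≈ 1414.2, ∠ = arctan(1000/1000) ≈ 45.00°
pole (s+155): 155 + j1000 → |·| = √(155²+1000²) = √1024025 ≈ 1011.9, ∠ = arctan(1000/155) ≈ 81.19°
pole (s+2000): 2000 + j1000 → |·| = √(2000²+1000²) = √5000000 ≈ 2236.1, ∠ = arctan(1000/2000) ≈ 26.57°
|T| = 50 · 1.867e+06 / 2.2627e+06 ≈ 41.256
Gain = 20 log₁₀(41.256) ≈ 32.31 dB

32.3 dB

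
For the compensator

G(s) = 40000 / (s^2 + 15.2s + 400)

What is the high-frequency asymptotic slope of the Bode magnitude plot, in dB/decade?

Each pole contributes −20 dB/decade at high frequency; each zero contributes +20 dB/decade.
Net: 0 zero(s) − 2 pole(s) → -40 dB/decade.

-40 dB/decade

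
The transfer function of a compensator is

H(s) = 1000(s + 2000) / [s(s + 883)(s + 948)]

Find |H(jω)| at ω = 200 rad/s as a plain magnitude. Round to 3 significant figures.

0.0115

At s = jω = j200:
zero (s+2000): 2000 + j200 → |·| = √(2000²+200²) = √4040000 ≈ 2010, ∠ = arctan(200/2000) ≈ 5.71°
pole (s+883): 883 + j200 → |·| = √(883²+200²) = √819689 ≈ 905.37, ∠ = arctan(200/883) ≈ 12.76°
pole (s+948): 948 + j200 → |·| = √(948²+200²) = √938704 ≈ 968.87, ∠ = arctan(200/948) ≈ 11.91°
pole at origin: |s| = 200, ∠ = 90.00° (in denominator)
|H| = 1000 · 2010 / 1.7544e+08 ≈ 0.011457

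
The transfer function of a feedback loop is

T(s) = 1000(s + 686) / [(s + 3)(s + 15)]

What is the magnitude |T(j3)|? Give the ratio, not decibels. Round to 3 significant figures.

At s = jω = j3:
zero (s+686): 686 + j3 → |·| = √(686²+3²) = √470605 ≈ 686.01, ∠ = arctan(3/686) ≈ 0.25°
pole (s+3): 3 + j3 → |·| = √(3²+3²) = √18 ≈ 4.2426, ∠ = arctan(3/3) ≈ 45.00°
pole (s+15): 15 + j3 → |·| = √(15²+3²) = √234 ≈ 15.297, ∠ = arctan(3/15) ≈ 11.31°
|T| = 1000 · 686.01 / 64.899 ≈ 10570

1.06e+04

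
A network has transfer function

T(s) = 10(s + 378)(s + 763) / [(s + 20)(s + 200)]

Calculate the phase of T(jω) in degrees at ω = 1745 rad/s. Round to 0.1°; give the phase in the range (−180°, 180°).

-28.6°

At s = jω = j1745:
zero (s+378): 378 + j1745 → |·| = √(378²+1745²) = √3187909 ≈ 1785.5, ∠ = arctan(1745/378) ≈ 77.78°
zero (s+763): 763 + j1745 → |·| = √(763²+1745²) = √3627194 ≈ 1904.5, ∠ = arctan(1745/763) ≈ 66.38°
pole (s+20): 20 + j1745 → |·| = √(20²+1745²) = √3045425 ≈ 1745.1, ∠ = arctan(1745/20) ≈ 89.34°
pole (s+200): 200 + j1745 → |·| = √(200²+1745²) = √3085025 ≈ 1756.4, ∠ = arctan(1745/200) ≈ 83.46°
∠T = 144.16° − 172.80° = -28.64°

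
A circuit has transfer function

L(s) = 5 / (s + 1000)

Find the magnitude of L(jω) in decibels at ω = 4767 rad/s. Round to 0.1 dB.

Substitute s = j4767:
Numerator: 5 = 5 + j0
Denominator: (j4767) + 1000 = 1000 + j4767
|N| = √(5² + 0²) ≈ 5, ∠N ≈ 0.00°
|D| = √(1000² + 4767²) ≈ 4870.8, ∠D ≈ 78.15°
|L| = 5 / 4870.8 ≈ 0.0010265
Gain = 20 log₁₀(0.0010265) ≈ -59.77 dB

-59.8 dB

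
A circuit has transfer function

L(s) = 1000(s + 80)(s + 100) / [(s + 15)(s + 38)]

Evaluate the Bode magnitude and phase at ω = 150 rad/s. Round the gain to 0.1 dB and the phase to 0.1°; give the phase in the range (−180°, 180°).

62.4 dB, -41.8°

At s = jω = j150:
zero (s+80): 80 + j150 → |·| = √(80²+150²) = √28900 ≈ 170, ∠ = arctan(150/80) ≈ 61.93°
zero (s+100): 100 + j150 → |·| = √(100²+150²) = √32500 ≈ 180.28, ∠ = arctan(150/100) ≈ 56.31°
pole (s+15): 15 + j150 → |·| = √(15²+150²) = √22725 ≈ 150.75, ∠ = arctan(150/15) ≈ 84.29°
pole (s+38): 38 + j150 → |·| = √(38²+150²) = √23944 ≈ 154.74, ∠ = arctan(150/38) ≈ 75.78°
|L| = 1000 · 30648 / 23327 ≈ 1313.8
Gain = 20 log₁₀(1313.8) ≈ 62.37 dB
∠L = 118.24° − 160.07° = -41.83°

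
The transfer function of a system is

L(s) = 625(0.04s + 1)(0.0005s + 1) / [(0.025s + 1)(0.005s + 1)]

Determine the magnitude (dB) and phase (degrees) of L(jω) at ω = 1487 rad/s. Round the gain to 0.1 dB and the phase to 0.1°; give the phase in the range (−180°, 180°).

At ω = 1487 rad/s:
zero (1 + j1487·0.04) = 1 + j59.48 → |·| ≈ 59.488, ∠ ≈ 89.04°
zero (1 + j1487·0.0005) = 1 + j0.7435 → |·| ≈ 1.2461, ∠ ≈ 36.63°
pole (1 + j1487·0.025) = 1 + j37.175 → |·| ≈ 37.188, ∠ ≈ 88.46°
pole (1 + j1487·0.005) = 1 + j7.435 → |·| ≈ 7.5019, ∠ ≈ 82.34°
|L| = 625 · 59.488 · 1.2461 / (37.188 · 7.5019) ≈ 166.07
Gain = 20 log₁₀(166.07) ≈ 44.41 dB
∠L = (89.04° + 36.63°) − (88.46° + 82.34°) = -45.13°

44.4 dB, -45.1°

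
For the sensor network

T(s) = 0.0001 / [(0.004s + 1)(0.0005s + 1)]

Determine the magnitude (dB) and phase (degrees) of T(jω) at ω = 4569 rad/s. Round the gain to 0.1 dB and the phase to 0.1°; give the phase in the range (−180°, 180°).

-113.2 dB, -153.2°

At ω = 4569 rad/s:
pole (1 + j4569·0.004) = 1 + j18.276 → |·| ≈ 18.303, ∠ ≈ 86.87°
pole (1 + j4569·0.0005) = 1 + j2.2845 → |·| ≈ 2.4938, ∠ ≈ 66.36°
|T| = 0.0001 · 1 / (18.303 · 2.4938) ≈ 2.1909e-06
Gain = 20 log₁₀(2.1909e-06) ≈ -113.19 dB
∠T = (0°) − (86.87° + 66.36°) = -153.23°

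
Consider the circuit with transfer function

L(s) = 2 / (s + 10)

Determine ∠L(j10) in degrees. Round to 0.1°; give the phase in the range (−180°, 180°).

At s = jω = j10:
pole (s+10): 10 + j10 → |·| = √(10²+10²) = √200 ≈ 14.142, ∠ = arctan(10/10) ≈ 45.00°
∠L = 0.00° − 45.00° = -45.00°

-45.0°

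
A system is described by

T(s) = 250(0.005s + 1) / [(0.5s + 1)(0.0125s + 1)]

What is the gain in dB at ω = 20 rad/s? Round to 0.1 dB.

27.7 dB

At ω = 20 rad/s:
zero (1 + j20·0.005) = 1 + j0.1 → |·| ≈ 1.005, ∠ ≈ 5.71°
pole (1 + j20·0.5) = 1 + j10 → |·| ≈ 10.05, ∠ ≈ 84.29°
pole (1 + j20·0.0125) = 1 + j0.25 → |·| ≈ 1.0308, ∠ ≈ 14.04°
|T| = 250 · 1.005 / (10.05 · 1.0308) ≈ 24.253
Gain = 20 log₁₀(24.253) ≈ 27.70 dB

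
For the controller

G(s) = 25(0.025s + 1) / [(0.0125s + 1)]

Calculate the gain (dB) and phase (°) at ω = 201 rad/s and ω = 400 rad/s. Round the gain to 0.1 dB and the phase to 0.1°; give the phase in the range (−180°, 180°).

ω = 201: 33.5 dB, 10.4°; ω = 400: 33.9 dB, 5.6°

At ω = 201 rad/s:
zero (1 + j201·0.025) = 1 + j5.025 → |·| ≈ 5.1235, ∠ ≈ 78.74°
pole (1 + j201·0.0125) = 1 + j2.5125 → |·| ≈ 2.7042, ∠ ≈ 68.30°
|G| = 25 · 5.1235 / (2.7042) ≈ 47.366
Gain = 20 log₁₀(47.366) ≈ 33.51 dB
∠G = (78.74°) − (68.30°) = 10.44°

At ω = 400 rad/s:
zero (1 + j400·0.025) = 1 + j10 → |·| ≈ 10.05, ∠ ≈ 84.29°
pole (1 + j400·0.0125) = 1 + j5 → |·| ≈ 5.099, ∠ ≈ 78.69°
|G| = 25 · 10.05 / (5.099) ≈ 49.274
Gain = 20 log₁₀(49.274) ≈ 33.85 dB
∠G = (84.29°) − (78.69°) = 5.60°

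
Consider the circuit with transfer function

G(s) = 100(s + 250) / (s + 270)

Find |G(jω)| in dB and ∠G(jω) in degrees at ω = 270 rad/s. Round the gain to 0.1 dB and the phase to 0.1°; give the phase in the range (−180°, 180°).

At s = jω = j270:
zero (s+250): 250 + j270 → |·| = √(250²+270²) = √135400 ≈ 367.97, ∠ = arctan(270/250) ≈ 47.20°
pole (s+270): 270 + j270 → |·| = √(270²+270²) = √145800 ≈ 381.84, ∠ = arctan(270/270) ≈ 45.00°
|G| = 100 · 367.97 / 381.84 ≈ 96.368
Gain = 20 log₁₀(96.368) ≈ 39.68 dB
∠G = 47.20° − 45.00° = 2.20°

39.7 dB, 2.2°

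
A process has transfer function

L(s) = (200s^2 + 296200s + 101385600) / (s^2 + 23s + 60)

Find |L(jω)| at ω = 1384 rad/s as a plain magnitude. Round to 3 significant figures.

Substitute s = j1384:
Numerator: 200(j1384)^2 + 296200(j1384) + 101385600 = -281705600 + j409940800
Denominator: (j1384)^2 + 23(j1384) + 60 = -1915396 + j31832
|N| = √(281705600² + 409940800²) ≈ 4.974e+08, ∠N ≈ 124.50°
|D| = √(1915396² + 31832²) ≈ 1.9157e+06, ∠D ≈ 179.05°
|L| = 4.974e+08 / 1.9157e+06 ≈ 259.64

260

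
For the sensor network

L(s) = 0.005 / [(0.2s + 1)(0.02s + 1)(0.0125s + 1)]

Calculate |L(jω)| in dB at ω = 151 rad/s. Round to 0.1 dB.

-92.3 dB

At ω = 151 rad/s:
pole (1 + j151·0.2) = 1 + j30.2 → |·| ≈ 30.217, ∠ ≈ 88.10°
pole (1 + j151·0.02) = 1 + j3.02 → |·| ≈ 3.1813, ∠ ≈ 71.68°
pole (1 + j151·0.0125) = 1 + j1.8875 → |·| ≈ 2.136, ∠ ≈ 62.09°
|L| = 0.005 · 1 / (30.217 · 3.1813 · 2.136) ≈ 2.4351e-05
Gain = 20 log₁₀(2.4351e-05) ≈ -92.27 dB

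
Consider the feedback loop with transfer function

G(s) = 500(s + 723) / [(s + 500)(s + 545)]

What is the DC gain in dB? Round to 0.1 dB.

G(0) = 500·723 / (500·545) ≈ 1.3266
20 log₁₀(1.3266) ≈ 2.45 dB

2.5 dB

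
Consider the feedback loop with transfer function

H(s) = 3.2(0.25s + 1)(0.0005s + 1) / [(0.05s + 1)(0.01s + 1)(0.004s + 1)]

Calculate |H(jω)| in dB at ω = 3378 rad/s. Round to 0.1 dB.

At ω = 3378 rad/s:
zero (1 + j3378·0.25) = 1 + j844.5 → |·| ≈ 844.5, ∠ ≈ 89.93°
zero (1 + j3378·0.0005) = 1 + j1.689 → |·| ≈ 1.9628, ∠ ≈ 59.37°
pole (1 + j3378·0.05) = 1 + j168.9 → |·| ≈ 168.9, ∠ ≈ 89.66°
pole (1 + j3378·0.01) = 1 + j33.78 → |·| ≈ 33.795, ∠ ≈ 88.30°
pole (1 + j3378·0.004) = 1 + j13.512 → |·| ≈ 13.549, ∠ ≈ 85.77°
|H| = 3.2 · 844.5 · 1.9628 / (168.9 · 33.795 · 13.549) ≈ 0.068586
Gain = 20 log₁₀(0.068586) ≈ -23.28 dB

-23.3 dB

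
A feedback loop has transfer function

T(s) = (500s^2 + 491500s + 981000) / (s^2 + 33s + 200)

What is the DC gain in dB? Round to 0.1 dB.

T(0) = 981000 / 200 = 4905
20 log₁₀(4905) ≈ 73.81 dB

73.8 dB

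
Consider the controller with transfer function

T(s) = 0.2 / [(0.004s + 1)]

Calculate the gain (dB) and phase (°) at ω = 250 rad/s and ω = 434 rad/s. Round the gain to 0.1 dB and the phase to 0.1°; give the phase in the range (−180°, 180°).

At ω = 250 rad/s:
pole (1 + j250·0.004) = 1 + j1 → |·| ≈ 1.4142, ∠ ≈ 45.00°
|T| = 0.2 · 1 / (1.4142) ≈ 0.14142
Gain = 20 log₁₀(0.14142) ≈ -16.99 dB
∠T = (0°) − (45.00°) = -45.00°

At ω = 434 rad/s:
pole (1 + j434·0.004) = 1 + j1.736 → |·| ≈ 2.0034, ∠ ≈ 60.06°
|T| = 0.2 · 1 / (2.0034) ≈ 0.09983
Gain = 20 log₁₀(0.09983) ≈ -20.01 dB
∠T = (0°) − (60.06°) = -60.06°

ω = 250: -17.0 dB, -45.0°; ω = 434: -20.0 dB, -60.1°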